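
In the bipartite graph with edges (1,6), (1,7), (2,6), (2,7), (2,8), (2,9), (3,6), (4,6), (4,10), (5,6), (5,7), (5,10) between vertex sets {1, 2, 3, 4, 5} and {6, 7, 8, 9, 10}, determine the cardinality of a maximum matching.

Step 1: List the neighbors of each left vertex:
  1: 6, 7
  2: 6, 7, 8, 9
  3: 6
  4: 6, 10
  5: 6, 7, 10

Step 2: Greedily match left vertices, then look for augmenting paths:
  Match 1 -- 6
  Match 2 -- 8
  Match 4 -- 10
  Match 5 -- 7
  No augmenting path remains.

Step 3: Verify this is maximum:
  Matching has size 4. The vertex set {2, 6, 7, 10} covers every edge and has size 4; any matching has at most one edge per cover vertex, so 4 is maximum (König's theorem).

Maximum matching: {(1,6), (2,8), (4,10), (5,7)}
Size: 4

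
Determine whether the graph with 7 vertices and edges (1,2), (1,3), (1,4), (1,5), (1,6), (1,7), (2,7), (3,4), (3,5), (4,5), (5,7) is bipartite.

Step 1: Attempt 2-coloring using BFS:
  Start at vertex 1, assign color 0
  Color vertex 2 with color 1 (neighbor of 1)
  Color vertex 3 with color 1 (neighbor of 1)
  Color vertex 4 with color 1 (neighbor of 1)
  Color vertex 5 with color 1 (neighbor of 1)
  Color vertex 6 with color 1 (neighbor of 1)
  Color vertex 7 with color 1 (neighbor of 1)

Step 2: Conflict found! Vertices 2 and 7 are adjacent but have the same color.
This means the graph contains an odd cycle.

The graph is NOT bipartite.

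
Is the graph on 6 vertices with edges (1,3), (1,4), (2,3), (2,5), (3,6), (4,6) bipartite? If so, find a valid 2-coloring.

Step 1: Attempt 2-coloring using BFS:
  Start at vertex 1, assign color 0
  Color vertex 3 with color 1 (neighbor of 1)
  Color vertex 4 with color 1 (neighbor of 1)
  Color vertex 2 with color 0 (neighbor of 3)
  Color vertex 6 with color 0 (neighbor of 3)
  Color vertex 5 with color 1 (neighbor of 2)

Step 2: 2-coloring succeeded. No conflicts found.
  Set A (color 0): {1, 2, 6}
  Set B (color 1): {3, 4, 5}

The graph is bipartite with partition {1, 2, 6}, {3, 4, 5}.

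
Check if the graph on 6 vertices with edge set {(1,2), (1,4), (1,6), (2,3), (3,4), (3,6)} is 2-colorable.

Step 1: Attempt 2-coloring using BFS:
  Start at vertex 1, assign color 0
  Color vertex 2 with color 1 (neighbor of 1)
  Color vertex 4 with color 1 (neighbor of 1)
  Color vertex 6 with color 1 (neighbor of 1)
  Color vertex 3 with color 0 (neighbor of 2)
  Start new component at vertex 5, assign color 0

Step 2: 2-coloring succeeded. No conflicts found.
  Set A (color 0): {1, 3, 5}
  Set B (color 1): {2, 4, 6}

The graph is bipartite with partition {1, 3, 5}, {2, 4, 6}.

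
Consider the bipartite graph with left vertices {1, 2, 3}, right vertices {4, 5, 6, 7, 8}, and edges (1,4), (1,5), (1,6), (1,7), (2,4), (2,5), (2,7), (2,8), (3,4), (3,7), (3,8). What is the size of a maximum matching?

Step 1: List the neighbors of each left vertex:
  1: 4, 5, 6, 7
  2: 4, 5, 7, 8
  3: 4, 7, 8

Step 2: Greedily match left vertices, then look for augmenting paths:
  Match 1 -- 4
  Match 2 -- 5
  Match 3 -- 7
  No augmenting path remains.

Step 3: Verify this is maximum:
  Matching size 3 = min(|L|, |R|) = min(3, 5), which is an upper bound, so this matching is maximum.

Maximum matching: {(1,4), (2,5), (3,7)}
Size: 3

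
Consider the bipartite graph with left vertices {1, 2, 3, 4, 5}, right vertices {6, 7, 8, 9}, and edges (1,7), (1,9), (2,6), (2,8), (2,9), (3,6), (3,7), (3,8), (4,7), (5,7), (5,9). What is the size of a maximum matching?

Step 1: List the neighbors of each left vertex:
  1: 7, 9
  2: 6, 8, 9
  3: 6, 7, 8
  4: 7
  5: 7, 9

Step 2: Greedily match left vertices, then look for augmenting paths:
  Match 1 -- 7
  Match 2 -- 6
  Match 3 -- 8
  Match 5 -- 9
  No augmenting path remains.

Step 3: Verify this is maximum:
  Matching size 4 = min(|L|, |R|) = min(5, 4), which is an upper bound, so this matching is maximum.

Maximum matching: {(1,7), (2,6), (3,8), (5,9)}
Size: 4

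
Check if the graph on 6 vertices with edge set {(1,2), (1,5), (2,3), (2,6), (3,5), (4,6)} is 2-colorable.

Step 1: Attempt 2-coloring using BFS:
  Start at vertex 1, assign color 0
  Color vertex 2 with color 1 (neighbor of 1)
  Color vertex 5 with color 1 (neighbor of 1)
  Color vertex 3 with color 0 (neighbor of 2)
  Color vertex 6 with color 0 (neighbor of 2)
  Color vertex 4 with color 1 (neighbor of 6)

Step 2: 2-coloring succeeded. No conflicts found.
  Set A (color 0): {1, 3, 6}
  Set B (color 1): {2, 4, 5}

The graph is bipartite with partition {1, 3, 6}, {2, 4, 5}.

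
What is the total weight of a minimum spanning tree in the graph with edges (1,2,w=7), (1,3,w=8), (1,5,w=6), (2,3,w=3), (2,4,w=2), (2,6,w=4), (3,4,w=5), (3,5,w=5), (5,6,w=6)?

Apply Kruskal's algorithm (sort edges by weight, add if no cycle):

Sorted edges by weight:
  (2,4) w=2
  (2,3) w=3
  (2,6) w=4
  (3,4) w=5
  (3,5) w=5
  (1,5) w=6
  (5,6) w=6
  (1,2) w=7
  (1,3) w=8

Add edge (2,4) w=2 -- no cycle. Running total: 2
Add edge (2,3) w=3 -- no cycle. Running total: 5
Add edge (2,6) w=4 -- no cycle. Running total: 9
Skip edge (3,4) w=5 -- would create cycle
Add edge (3,5) w=5 -- no cycle. Running total: 14
Add edge (1,5) w=6 -- no cycle. Running total: 20

MST edges: (2,4,w=2), (2,3,w=3), (2,6,w=4), (3,5,w=5), (1,5,w=6)
Total MST weight: 2 + 3 + 4 + 5 + 6 = 20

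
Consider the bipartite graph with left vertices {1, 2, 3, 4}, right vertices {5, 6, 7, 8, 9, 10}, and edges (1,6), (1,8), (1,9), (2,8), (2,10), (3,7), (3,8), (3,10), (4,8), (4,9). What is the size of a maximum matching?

Step 1: List the neighbors of each left vertex:
  1: 6, 8, 9
  2: 8, 10
  3: 7, 8, 10
  4: 8, 9

Step 2: Greedily match left vertices, then look for augmenting paths:
  Match 1 -- 6
  Match 2 -- 8
  Match 3 -- 7
  Match 4 -- 9
  No augmenting path remains.

Step 3: Verify this is maximum:
  Matching size 4 = min(|L|, |R|) = min(4, 6), which is an upper bound, so this matching is maximum.

Maximum matching: {(1,6), (2,8), (3,7), (4,9)}
Size: 4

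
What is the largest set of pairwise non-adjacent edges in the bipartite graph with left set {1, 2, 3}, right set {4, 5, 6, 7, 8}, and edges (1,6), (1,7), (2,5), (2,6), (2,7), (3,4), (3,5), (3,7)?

Step 1: List the neighbors of each left vertex:
  1: 6, 7
  2: 5, 6, 7
  3: 4, 5, 7

Step 2: Greedily match left vertices, then look for augmenting paths:
  Match 1 -- 6
  Match 2 -- 5
  Match 3 -- 4
  No augmenting path remains.

Step 3: Verify this is maximum:
  Matching size 3 = min(|L|, |R|) = min(3, 5), which is an upper bound, so this matching is maximum.

Maximum matching: {(1,6), (2,5), (3,4)}
Size: 3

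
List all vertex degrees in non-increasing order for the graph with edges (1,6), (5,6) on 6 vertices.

Step 1: Count edges incident to each vertex:
  deg(1) = 1 (neighbors: 6)
  deg(2) = 0 (neighbors: none)
  deg(3) = 0 (neighbors: none)
  deg(4) = 0 (neighbors: none)
  deg(5) = 1 (neighbors: 6)
  deg(6) = 2 (neighbors: 1, 5)

Step 2: Sort degrees in non-increasing order:
  Degrees: [1, 0, 0, 0, 1, 2] -> sorted: [2, 1, 1, 0, 0, 0]

Degree sequence: [2, 1, 1, 0, 0, 0]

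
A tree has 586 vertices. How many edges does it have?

A tree on n vertices always has exactly n - 1 edges.
For n = 586: edges = 586 - 1 = 585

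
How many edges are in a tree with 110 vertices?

A tree on n vertices always has exactly n - 1 edges.
For n = 110: edges = 110 - 1 = 109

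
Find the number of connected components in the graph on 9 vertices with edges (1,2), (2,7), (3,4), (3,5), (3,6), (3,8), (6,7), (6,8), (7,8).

Step 1: Build adjacency list from edges:
  1: 2
  2: 1, 7
  3: 4, 5, 6, 8
  4: 3
  5: 3
  6: 3, 7, 8
  7: 2, 6, 8
  8: 3, 6, 7
  9: (none)

Step 2: Run BFS/DFS from vertex 1:
  Visited: {1, 2, 7, 6, 8, 3, 4, 5}
  Reached 8 of 9 vertices

Step 3: Only 8 of 9 vertices reached. Graph is disconnected.
Connected components: {1, 2, 3, 4, 5, 6, 7, 8}, {9}
Number of connected components: 2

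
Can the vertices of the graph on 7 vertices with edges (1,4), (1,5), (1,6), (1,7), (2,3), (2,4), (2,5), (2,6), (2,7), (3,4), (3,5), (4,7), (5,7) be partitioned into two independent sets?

Step 1: Attempt 2-coloring using BFS:
  Start at vertex 1, assign color 0
  Color vertex 4 with color 1 (neighbor of 1)
  Color vertex 5 with color 1 (neighbor of 1)
  Color vertex 6 with color 1 (neighbor of 1)
  Color vertex 7 with color 1 (neighbor of 1)
  Color vertex 2 with color 0 (neighbor of 4)
  Color vertex 3 with color 0 (neighbor of 4)

Step 2: Conflict found! Vertices 4 and 7 are adjacent but have the same color.
This means the graph contains an odd cycle.

The graph is NOT bipartite.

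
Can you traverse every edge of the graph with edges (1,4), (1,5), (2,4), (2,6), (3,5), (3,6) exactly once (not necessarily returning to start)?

Step 1: Find the degree of each vertex:
  deg(1) = 2
  deg(2) = 2
  deg(3) = 2
  deg(4) = 2
  deg(5) = 2
  deg(6) = 2

Step 2: Count vertices with odd degree:
  All vertices have even degree (0 odd-degree vertices)

Step 3: Apply Euler's theorem:
  - Eulerian circuit exists iff graph is connected and all vertices have even degree
  - Eulerian path exists iff graph is connected and has 0 or 2 odd-degree vertices

Graph is connected with 0 odd-degree vertices.
Both Eulerian circuit and Eulerian path exist.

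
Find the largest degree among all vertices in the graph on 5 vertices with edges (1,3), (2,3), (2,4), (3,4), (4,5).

Step 1: Count edges incident to each vertex:
  deg(1) = 1 (neighbors: 3)
  deg(2) = 2 (neighbors: 3, 4)
  deg(3) = 3 (neighbors: 1, 2, 4)
  deg(4) = 3 (neighbors: 2, 3, 5)
  deg(5) = 1 (neighbors: 4)

Step 2: Find maximum:
  max(1, 2, 3, 3, 1) = 3 (vertex 3)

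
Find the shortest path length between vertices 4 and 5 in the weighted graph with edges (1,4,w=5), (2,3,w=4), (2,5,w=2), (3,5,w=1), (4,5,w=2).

Step 1: Build adjacency list with weights:
  1: 4(w=5)
  2: 3(w=4), 5(w=2)
  3: 2(w=4), 5(w=1)
  4: 1(w=5), 5(w=2)
  5: 2(w=2), 3(w=1), 4(w=2)

Step 2: Apply Dijkstra's algorithm from vertex 4:
  Visit vertex 4 (distance=0)
    Update dist[1] = 5
    Update dist[5] = 2
  Visit vertex 5 (distance=2)
    Update dist[2] = 4
    Update dist[3] = 3

Step 3: Shortest path: 4 -> 5
Total weight: 2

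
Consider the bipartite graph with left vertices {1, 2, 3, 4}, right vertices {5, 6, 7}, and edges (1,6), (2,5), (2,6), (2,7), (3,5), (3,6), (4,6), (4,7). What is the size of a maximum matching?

Step 1: List the neighbors of each left vertex:
  1: 6
  2: 5, 6, 7
  3: 5, 6
  4: 6, 7

Step 2: Greedily match left vertices, then look for augmenting paths:
  Match 1 -- 6
  Match 2 -- 5
  Match 4 -- 7
  No augmenting path remains.

Step 3: Verify this is maximum:
  Matching size 3 = min(|L|, |R|) = min(4, 3), which is an upper bound, so this matching is maximum.

Maximum matching: {(1,6), (2,5), (4,7)}
Size: 3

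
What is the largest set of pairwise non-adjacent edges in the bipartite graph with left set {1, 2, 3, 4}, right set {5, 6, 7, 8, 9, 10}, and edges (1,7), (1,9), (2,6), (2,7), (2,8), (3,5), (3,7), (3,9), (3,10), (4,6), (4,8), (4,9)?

Step 1: List the neighbors of each left vertex:
  1: 7, 9
  2: 6, 7, 8
  3: 5, 7, 9, 10
  4: 6, 8, 9

Step 2: Greedily match left vertices, then look for augmenting paths:
  Match 1 -- 7
  Match 2 -- 6
  Match 3 -- 5
  Match 4 -- 8
  No augmenting path remains.

Step 3: Verify this is maximum:
  Matching size 4 = min(|L|, |R|) = min(4, 6), which is an upper bound, so this matching is maximum.

Maximum matching: {(1,7), (2,6), (3,5), (4,8)}
Size: 4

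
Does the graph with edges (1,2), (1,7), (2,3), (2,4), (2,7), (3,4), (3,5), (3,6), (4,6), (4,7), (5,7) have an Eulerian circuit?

Step 1: Find the degree of each vertex:
  deg(1) = 2
  deg(2) = 4
  deg(3) = 4
  deg(4) = 4
  deg(5) = 2
  deg(6) = 2
  deg(7) = 4

Step 2: Count vertices with odd degree:
  All vertices have even degree (0 odd-degree vertices)

Step 3: Apply Euler's theorem:
  - Eulerian circuit exists iff graph is connected and all vertices have even degree
  - Eulerian path exists iff graph is connected and has 0 or 2 odd-degree vertices

Graph is connected with 0 odd-degree vertices.
Both Eulerian circuit and Eulerian path exist.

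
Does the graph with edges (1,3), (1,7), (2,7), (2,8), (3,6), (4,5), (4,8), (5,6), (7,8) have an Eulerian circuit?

Step 1: Find the degree of each vertex:
  deg(1) = 2
  deg(2) = 2
  deg(3) = 2
  deg(4) = 2
  deg(5) = 2
  deg(6) = 2
  deg(7) = 3
  deg(8) = 3

Step 2: Count vertices with odd degree:
  Odd-degree vertices: 7, 8 (2 total)

Step 3: Apply Euler's theorem:
  - Eulerian circuit exists iff graph is connected and all vertices have even degree
  - Eulerian path exists iff graph is connected and has 0 or 2 odd-degree vertices

Graph is connected with exactly 2 odd-degree vertices (7, 8).
Eulerian path exists (starting and ending at the odd-degree vertices), but no Eulerian circuit.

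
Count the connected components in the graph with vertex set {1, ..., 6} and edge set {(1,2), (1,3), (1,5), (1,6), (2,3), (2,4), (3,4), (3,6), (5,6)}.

Step 1: Build adjacency list from edges:
  1: 2, 3, 5, 6
  2: 1, 3, 4
  3: 1, 2, 4, 6
  4: 2, 3
  5: 1, 6
  6: 1, 3, 5

Step 2: Run BFS/DFS from vertex 1:
  Visited: {1, 2, 3, 5, 6, 4}
  Reached 6 of 6 vertices

Step 3: All 6 vertices reached from vertex 1, so the graph is connected.
Number of connected components: 1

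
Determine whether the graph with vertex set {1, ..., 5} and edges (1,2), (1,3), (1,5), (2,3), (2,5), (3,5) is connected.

Step 1: Build adjacency list from edges:
  1: 2, 3, 5
  2: 1, 3, 5
  3: 1, 2, 5
  4: (none)
  5: 1, 2, 3

Step 2: Run BFS/DFS from vertex 1:
  Visited: {1, 2, 3, 5}
  Reached 4 of 5 vertices

Step 3: Only 4 of 5 vertices reached. Graph is disconnected.
Connected components: {1, 2, 3, 5}, {4}
Answer: No, the graph is not connected (2 components).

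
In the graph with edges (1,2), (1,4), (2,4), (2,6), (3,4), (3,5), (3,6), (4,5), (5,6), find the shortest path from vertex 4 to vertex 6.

Step 1: Build adjacency list:
  1: 2, 4
  2: 1, 4, 6
  3: 4, 5, 6
  4: 1, 2, 3, 5
  5: 3, 4, 6
  6: 2, 3, 5

Step 2: BFS from vertex 4 to find shortest path to 6:
  vertex 1 reached at distance 1
  vertex 2 reached at distance 1
  vertex 3 reached at distance 1
  vertex 5 reached at distance 1
  vertex 6 reached at distance 2

Step 3: Shortest path: 4 -> 2 -> 6
Path length: 2 edges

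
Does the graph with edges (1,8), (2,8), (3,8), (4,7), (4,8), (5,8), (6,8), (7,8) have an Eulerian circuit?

Step 1: Find the degree of each vertex:
  deg(1) = 1
  deg(2) = 1
  deg(3) = 1
  deg(4) = 2
  deg(5) = 1
  deg(6) = 1
  deg(7) = 2
  deg(8) = 7

Step 2: Count vertices with odd degree:
  Odd-degree vertices: 1, 2, 3, 5, 6, 8 (6 total)

Step 3: Apply Euler's theorem:
  - Eulerian circuit exists iff graph is connected and all vertices have even degree
  - Eulerian path exists iff graph is connected and has 0 or 2 odd-degree vertices

Graph has 6 odd-degree vertices (need 0 or 2).
Neither Eulerian path nor Eulerian circuit exists.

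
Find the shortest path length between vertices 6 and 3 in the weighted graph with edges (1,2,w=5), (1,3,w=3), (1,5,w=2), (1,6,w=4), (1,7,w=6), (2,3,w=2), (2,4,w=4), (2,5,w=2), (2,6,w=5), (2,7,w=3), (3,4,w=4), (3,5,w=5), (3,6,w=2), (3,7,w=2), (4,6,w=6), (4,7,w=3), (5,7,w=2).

Step 1: Build adjacency list with weights:
  1: 2(w=5), 3(w=3), 5(w=2), 6(w=4), 7(w=6)
  2: 1(w=5), 3(w=2), 4(w=4), 5(w=2), 6(w=5), 7(w=3)
  3: 1(w=3), 2(w=2), 4(w=4), 5(w=5), 6(w=2), 7(w=2)
  4: 2(w=4), 3(w=4), 6(w=6), 7(w=3)
  5: 1(w=2), 2(w=2), 3(w=5), 7(w=2)
  6: 1(w=4), 2(w=5), 3(w=2), 4(w=6)
  7: 1(w=6), 2(w=3), 3(w=2), 4(w=3), 5(w=2)

Step 2: Apply Dijkstra's algorithm from vertex 6:
  Visit vertex 6 (distance=0)
    Update dist[1] = 4
    Update dist[2] = 5
    Update dist[3] = 2
    Update dist[4] = 6
  Visit vertex 3 (distance=2)
    Update dist[2] = 4
    Update dist[5] = 7
    Update dist[7] = 4

Step 3: Shortest path: 6 -> 3
Total weight: 2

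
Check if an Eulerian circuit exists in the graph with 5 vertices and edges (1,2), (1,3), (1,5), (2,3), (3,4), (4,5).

Step 1: Find the degree of each vertex:
  deg(1) = 3
  deg(2) = 2
  deg(3) = 3
  deg(4) = 2
  deg(5) = 2

Step 2: Count vertices with odd degree:
  Odd-degree vertices: 1, 3 (2 total)

Step 3: Apply Euler's theorem:
  - Eulerian circuit exists iff graph is connected and all vertices have even degree
  - Eulerian path exists iff graph is connected and has 0 or 2 odd-degree vertices

Graph is connected with exactly 2 odd-degree vertices (1, 3).
Eulerian path exists (starting and ending at the odd-degree vertices), but no Eulerian circuit.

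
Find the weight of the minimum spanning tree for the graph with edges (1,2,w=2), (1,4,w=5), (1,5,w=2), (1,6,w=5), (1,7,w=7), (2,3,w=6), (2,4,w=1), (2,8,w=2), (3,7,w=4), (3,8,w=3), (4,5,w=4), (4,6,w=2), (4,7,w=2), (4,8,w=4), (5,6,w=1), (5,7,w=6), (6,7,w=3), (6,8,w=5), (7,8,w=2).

Apply Kruskal's algorithm (sort edges by weight, add if no cycle):

Sorted edges by weight:
  (2,4) w=1
  (5,6) w=1
  (1,2) w=2
  (1,5) w=2
  (2,8) w=2
  (4,7) w=2
  (4,6) w=2
  (7,8) w=2
  (3,8) w=3
  (6,7) w=3
  (3,7) w=4
  (4,5) w=4
  (4,8) w=4
  (1,4) w=5
  (1,6) w=5
  (6,8) w=5
  (2,3) w=6
  (5,7) w=6
  (1,7) w=7

Add edge (2,4) w=1 -- no cycle. Running total: 1
Add edge (5,6) w=1 -- no cycle. Running total: 2
Add edge (1,2) w=2 -- no cycle. Running total: 4
Add edge (1,5) w=2 -- no cycle. Running total: 6
Add edge (2,8) w=2 -- no cycle. Running total: 8
Add edge (4,7) w=2 -- no cycle. Running total: 10
Skip edge (4,6) w=2 -- would create cycle
Skip edge (7,8) w=2 -- would create cycle
Add edge (3,8) w=3 -- no cycle. Running total: 13

MST edges: (2,4,w=1), (5,6,w=1), (1,2,w=2), (1,5,w=2), (2,8,w=2), (4,7,w=2), (3,8,w=3)
Total MST weight: 1 + 1 + 2 + 2 + 2 + 2 + 3 = 13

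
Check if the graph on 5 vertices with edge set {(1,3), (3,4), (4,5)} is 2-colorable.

Step 1: Attempt 2-coloring using BFS:
  Start at vertex 1, assign color 0
  Color vertex 3 with color 1 (neighbor of 1)
  Color vertex 4 with color 0 (neighbor of 3)
  Color vertex 5 with color 1 (neighbor of 4)
  Start new component at vertex 2, assign color 0

Step 2: 2-coloring succeeded. No conflicts found.
  Set A (color 0): {1, 2, 4}
  Set B (color 1): {3, 5}

The graph is bipartite with partition {1, 2, 4}, {3, 5}.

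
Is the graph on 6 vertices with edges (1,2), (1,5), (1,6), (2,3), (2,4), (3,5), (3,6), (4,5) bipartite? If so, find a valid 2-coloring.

Step 1: Attempt 2-coloring using BFS:
  Start at vertex 1, assign color 0
  Color vertex 2 with color 1 (neighbor of 1)
  Color vertex 5 with color 1 (neighbor of 1)
  Color vertex 6 with color 1 (neighbor of 1)
  Color vertex 3 with color 0 (neighbor of 2)
  Color vertex 4 with color 0 (neighbor of 2)

Step 2: 2-coloring succeeded. No conflicts found.
  Set A (color 0): {1, 3, 4}
  Set B (color 1): {2, 5, 6}

The graph is bipartite with partition {1, 3, 4}, {2, 5, 6}.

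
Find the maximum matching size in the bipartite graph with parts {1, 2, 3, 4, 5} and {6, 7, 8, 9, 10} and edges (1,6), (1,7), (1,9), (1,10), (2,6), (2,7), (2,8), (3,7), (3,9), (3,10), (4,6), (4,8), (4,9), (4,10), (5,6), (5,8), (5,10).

Step 1: List the neighbors of each left vertex:
  1: 6, 7, 9, 10
  2: 6, 7, 8
  3: 7, 9, 10
  4: 6, 8, 9, 10
  5: 6, 8, 10

Step 2: Greedily match left vertices, then look for augmenting paths:
  Match 1 -- 6
  Match 2 -- 7
  Match 3 -- 9
  Match 4 -- 8
  Match 5 -- 10
  No augmenting path remains.

Step 3: Verify this is maximum:
  Matching size 5 = min(|L|, |R|) = min(5, 5), which is an upper bound, so this matching is maximum.

Maximum matching: {(1,6), (2,7), (3,9), (4,8), (5,10)}
Size: 5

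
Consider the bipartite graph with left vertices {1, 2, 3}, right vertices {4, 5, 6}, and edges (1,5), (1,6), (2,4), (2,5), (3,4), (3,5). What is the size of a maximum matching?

Step 1: List the neighbors of each left vertex:
  1: 5, 6
  2: 4, 5
  3: 4, 5

Step 2: Greedily match left vertices, then look for augmenting paths:
  Match 1 -- 6
  Match 2 -- 4
  Match 3 -- 5
  No augmenting path remains.

Step 3: Verify this is maximum:
  Matching size 3 = min(|L|, |R|) = min(3, 3), which is an upper bound, so this matching is maximum.

Maximum matching: {(1,6), (2,4), (3,5)}
Size: 3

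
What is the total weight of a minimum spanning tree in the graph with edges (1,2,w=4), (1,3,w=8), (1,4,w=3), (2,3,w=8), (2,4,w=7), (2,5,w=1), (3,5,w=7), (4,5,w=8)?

Apply Kruskal's algorithm (sort edges by weight, add if no cycle):

Sorted edges by weight:
  (2,5) w=1
  (1,4) w=3
  (1,2) w=4
  (2,4) w=7
  (3,5) w=7
  (1,3) w=8
  (2,3) w=8
  (4,5) w=8

Add edge (2,5) w=1 -- no cycle. Running total: 1
Add edge (1,4) w=3 -- no cycle. Running total: 4
Add edge (1,2) w=4 -- no cycle. Running total: 8
Skip edge (2,4) w=7 -- would create cycle
Add edge (3,5) w=7 -- no cycle. Running total: 15

MST edges: (2,5,w=1), (1,4,w=3), (1,2,w=4), (3,5,w=7)
Total MST weight: 1 + 3 + 4 + 7 = 15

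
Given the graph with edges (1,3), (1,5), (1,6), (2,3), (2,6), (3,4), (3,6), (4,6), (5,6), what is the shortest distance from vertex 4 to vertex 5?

Step 1: Build adjacency list:
  1: 3, 5, 6
  2: 3, 6
  3: 1, 2, 4, 6
  4: 3, 6
  5: 1, 6
  6: 1, 2, 3, 4, 5

Step 2: BFS from vertex 4 to find shortest path to 5:
  vertex 3 reached at distance 1
  vertex 6 reached at distance 1
  vertex 1 reached at distance 2
  vertex 2 reached at distance 2
  vertex 5 reached at distance 2

Step 3: Shortest path: 4 -> 6 -> 5
Path length: 2 edges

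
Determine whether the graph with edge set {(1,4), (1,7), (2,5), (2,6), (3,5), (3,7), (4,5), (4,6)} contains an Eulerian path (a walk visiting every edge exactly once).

Step 1: Find the degree of each vertex:
  deg(1) = 2
  deg(2) = 2
  deg(3) = 2
  deg(4) = 3
  deg(5) = 3
  deg(6) = 2
  deg(7) = 2

Step 2: Count vertices with odd degree:
  Odd-degree vertices: 4, 5 (2 total)

Step 3: Apply Euler's theorem:
  - Eulerian circuit exists iff graph is connected and all vertices have even degree
  - Eulerian path exists iff graph is connected and has 0 or 2 odd-degree vertices

Graph is connected with exactly 2 odd-degree vertices (4, 5).
Eulerian path exists (starting and ending at the odd-degree vertices), but no Eulerian circuit.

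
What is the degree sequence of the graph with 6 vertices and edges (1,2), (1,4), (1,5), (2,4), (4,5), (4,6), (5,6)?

Step 1: Count edges incident to each vertex:
  deg(1) = 3 (neighbors: 2, 4, 5)
  deg(2) = 2 (neighbors: 1, 4)
  deg(3) = 0 (neighbors: none)
  deg(4) = 4 (neighbors: 1, 2, 5, 6)
  deg(5) = 3 (neighbors: 1, 4, 6)
  deg(6) = 2 (neighbors: 4, 5)

Step 2: Sort degrees in non-increasing order:
  Degrees: [3, 2, 0, 4, 3, 2] -> sorted: [4, 3, 3, 2, 2, 0]

Degree sequence: [4, 3, 3, 2, 2, 0]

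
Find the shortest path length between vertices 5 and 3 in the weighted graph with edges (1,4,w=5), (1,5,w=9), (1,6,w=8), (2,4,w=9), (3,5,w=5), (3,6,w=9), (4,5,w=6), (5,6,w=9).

Step 1: Build adjacency list with weights:
  1: 4(w=5), 5(w=9), 6(w=8)
  2: 4(w=9)
  3: 5(w=5), 6(w=9)
  4: 1(w=5), 2(w=9), 5(w=6)
  5: 1(w=9), 3(w=5), 4(w=6), 6(w=9)
  6: 1(w=8), 3(w=9), 5(w=9)

Step 2: Apply Dijkstra's algorithm from vertex 5:
  Visit vertex 5 (distance=0)
    Update dist[1] = 9
    Update dist[3] = 5
    Update dist[4] = 6
    Update dist[6] = 9
  Visit vertex 3 (distance=5)

Step 3: Shortest path: 5 -> 3
Total weight: 5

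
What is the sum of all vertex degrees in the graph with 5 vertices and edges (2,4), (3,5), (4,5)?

Step 1: Count edges incident to each vertex:
  deg(1) = 0 (neighbors: none)
  deg(2) = 1 (neighbors: 4)
  deg(3) = 1 (neighbors: 5)
  deg(4) = 2 (neighbors: 2, 5)
  deg(5) = 2 (neighbors: 3, 4)

Step 2: Sum all degrees:
  0 + 1 + 1 + 2 + 2 = 6

Verification: sum of degrees = 2 * |E| = 2 * 3 = 6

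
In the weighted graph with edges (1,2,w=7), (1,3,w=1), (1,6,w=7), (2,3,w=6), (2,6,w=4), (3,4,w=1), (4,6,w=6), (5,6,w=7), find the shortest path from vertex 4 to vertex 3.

Step 1: Build adjacency list with weights:
  1: 2(w=7), 3(w=1), 6(w=7)
  2: 1(w=7), 3(w=6), 6(w=4)
  3: 1(w=1), 2(w=6), 4(w=1)
  4: 3(w=1), 6(w=6)
  5: 6(w=7)
  6: 1(w=7), 2(w=4), 4(w=6), 5(w=7)

Step 2: Apply Dijkstra's algorithm from vertex 4:
  Visit vertex 4 (distance=0)
    Update dist[3] = 1
    Update dist[6] = 6
  Visit vertex 3 (distance=1)
    Update dist[1] = 2
    Update dist[2] = 7

Step 3: Shortest path: 4 -> 3
Total weight: 1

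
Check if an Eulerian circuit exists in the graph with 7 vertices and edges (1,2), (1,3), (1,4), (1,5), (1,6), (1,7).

Step 1: Find the degree of each vertex:
  deg(1) = 6
  deg(2) = 1
  deg(3) = 1
  deg(4) = 1
  deg(5) = 1
  deg(6) = 1
  deg(7) = 1

Step 2: Count vertices with odd degree:
  Odd-degree vertices: 2, 3, 4, 5, 6, 7 (6 total)

Step 3: Apply Euler's theorem:
  - Eulerian circuit exists iff graph is connected and all vertices have even degree
  - Eulerian path exists iff graph is connected and has 0 or 2 odd-degree vertices

Graph has 6 odd-degree vertices (need 0 or 2).
Neither Eulerian path nor Eulerian circuit exists.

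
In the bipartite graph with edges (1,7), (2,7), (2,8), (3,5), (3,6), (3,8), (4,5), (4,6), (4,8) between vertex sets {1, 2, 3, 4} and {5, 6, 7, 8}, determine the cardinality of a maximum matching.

Step 1: List the neighbors of each left vertex:
  1: 7
  2: 7, 8
  3: 5, 6, 8
  4: 5, 6, 8

Step 2: Greedily match left vertices, then look for augmenting paths:
  Match 1 -- 7
  Match 2 -- 8
  Match 3 -- 5
  Match 4 -- 6
  No augmenting path remains.

Step 3: Verify this is maximum:
  Matching size 4 = min(|L|, |R|) = min(4, 4), which is an upper bound, so this matching is maximum.

Maximum matching: {(1,7), (2,8), (3,5), (4,6)}
Size: 4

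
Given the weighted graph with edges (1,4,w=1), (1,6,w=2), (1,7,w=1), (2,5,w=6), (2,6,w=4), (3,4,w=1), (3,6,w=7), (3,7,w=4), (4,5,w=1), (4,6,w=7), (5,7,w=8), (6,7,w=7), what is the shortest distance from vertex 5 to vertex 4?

Step 1: Build adjacency list with weights:
  1: 4(w=1), 6(w=2), 7(w=1)
  2: 5(w=6), 6(w=4)
  3: 4(w=1), 6(w=7), 7(w=4)
  4: 1(w=1), 3(w=1), 5(w=1), 6(w=7)
  5: 2(w=6), 4(w=1), 7(w=8)
  6: 1(w=2), 2(w=4), 3(w=7), 4(w=7), 7(w=7)
  7: 1(w=1), 3(w=4), 5(w=8), 6(w=7)

Step 2: Apply Dijkstra's algorithm from vertex 5:
  Visit vertex 5 (distance=0)
    Update dist[2] = 6
    Update dist[4] = 1
    Update dist[7] = 8
  Visit vertex 4 (distance=1)
    Update dist[1] = 2
    Update dist[3] = 2
    Update dist[6] = 8

Step 3: Shortest path: 5 -> 4
Total weight: 1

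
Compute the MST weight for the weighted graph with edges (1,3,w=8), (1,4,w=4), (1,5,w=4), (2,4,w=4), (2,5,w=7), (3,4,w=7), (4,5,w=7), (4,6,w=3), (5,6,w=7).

Apply Kruskal's algorithm (sort edges by weight, add if no cycle):

Sorted edges by weight:
  (4,6) w=3
  (1,5) w=4
  (1,4) w=4
  (2,4) w=4
  (2,5) w=7
  (3,4) w=7
  (4,5) w=7
  (5,6) w=7
  (1,3) w=8

Add edge (4,6) w=3 -- no cycle. Running total: 3
Add edge (1,5) w=4 -- no cycle. Running total: 7
Add edge (1,4) w=4 -- no cycle. Running total: 11
Add edge (2,4) w=4 -- no cycle. Running total: 15
Skip edge (2,5) w=7 -- would create cycle
Add edge (3,4) w=7 -- no cycle. Running total: 22

MST edges: (4,6,w=3), (1,5,w=4), (1,4,w=4), (2,4,w=4), (3,4,w=7)
Total MST weight: 3 + 4 + 4 + 4 + 7 = 22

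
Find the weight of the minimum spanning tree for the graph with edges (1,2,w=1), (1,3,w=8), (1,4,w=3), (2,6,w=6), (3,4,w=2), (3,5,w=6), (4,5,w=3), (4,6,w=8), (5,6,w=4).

Apply Kruskal's algorithm (sort edges by weight, add if no cycle):

Sorted edges by weight:
  (1,2) w=1
  (3,4) w=2
  (1,4) w=3
  (4,5) w=3
  (5,6) w=4
  (2,6) w=6
  (3,5) w=6
  (1,3) w=8
  (4,6) w=8

Add edge (1,2) w=1 -- no cycle. Running total: 1
Add edge (3,4) w=2 -- no cycle. Running total: 3
Add edge (1,4) w=3 -- no cycle. Running total: 6
Add edge (4,5) w=3 -- no cycle. Running total: 9
Add edge (5,6) w=4 -- no cycle. Running total: 13

MST edges: (1,2,w=1), (3,4,w=2), (1,4,w=3), (4,5,w=3), (5,6,w=4)
Total MST weight: 1 + 2 + 3 + 3 + 4 = 13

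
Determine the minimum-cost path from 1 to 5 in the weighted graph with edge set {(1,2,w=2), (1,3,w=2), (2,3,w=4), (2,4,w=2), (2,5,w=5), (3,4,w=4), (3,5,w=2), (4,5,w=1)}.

Step 1: Build adjacency list with weights:
  1: 2(w=2), 3(w=2)
  2: 1(w=2), 3(w=4), 4(w=2), 5(w=5)
  3: 1(w=2), 2(w=4), 4(w=4), 5(w=2)
  4: 2(w=2), 3(w=4), 5(w=1)
  5: 2(w=5), 3(w=2), 4(w=1)

Step 2: Apply Dijkstra's algorithm from vertex 1:
  Visit vertex 1 (distance=0)
    Update dist[2] = 2
    Update dist[3] = 2
  Visit vertex 2 (distance=2)
    Update dist[4] = 4
    Update dist[5] = 7
  Visit vertex 3 (distance=2)
    Update dist[5] = 4
  Visit vertex 4 (distance=4)
  Visit vertex 5 (distance=4)

Step 3: Shortest path: 1 -> 3 -> 5
Total weight: 2 + 2 = 4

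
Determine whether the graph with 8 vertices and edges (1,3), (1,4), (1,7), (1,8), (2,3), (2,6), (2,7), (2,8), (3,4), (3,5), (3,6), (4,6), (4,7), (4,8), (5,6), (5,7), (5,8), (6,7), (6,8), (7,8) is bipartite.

Step 1: Attempt 2-coloring using BFS:
  Start at vertex 1, assign color 0
  Color vertex 3 with color 1 (neighbor of 1)
  Color vertex 4 with color 1 (neighbor of 1)
  Color vertex 7 with color 1 (neighbor of 1)
  Color vertex 8 with color 1 (neighbor of 1)
  Color vertex 2 with color 0 (neighbor of 3)

Step 2: Conflict found! Vertices 3 and 4 are adjacent but have the same color.
This means the graph contains an odd cycle.

The graph is NOT bipartite.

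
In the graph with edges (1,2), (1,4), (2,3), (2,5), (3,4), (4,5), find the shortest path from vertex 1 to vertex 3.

Step 1: Build adjacency list:
  1: 2, 4
  2: 1, 3, 5
  3: 2, 4
  4: 1, 3, 5
  5: 2, 4

Step 2: BFS from vertex 1 to find shortest path to 3:
  vertex 2 reached at distance 1
  vertex 4 reached at distance 1
  vertex 3 reached at distance 2

Step 3: Shortest path: 1 -> 4 -> 3
Path length: 2 edges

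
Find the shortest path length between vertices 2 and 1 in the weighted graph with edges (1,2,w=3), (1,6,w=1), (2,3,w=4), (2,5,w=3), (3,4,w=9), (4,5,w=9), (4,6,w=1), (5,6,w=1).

Step 1: Build adjacency list with weights:
  1: 2(w=3), 6(w=1)
  2: 1(w=3), 3(w=4), 5(w=3)
  3: 2(w=4), 4(w=9)
  4: 3(w=9), 5(w=9), 6(w=1)
  5: 2(w=3), 4(w=9), 6(w=1)
  6: 1(w=1), 4(w=1), 5(w=1)

Step 2: Apply Dijkstra's algorithm from vertex 2:
  Visit vertex 2 (distance=0)
    Update dist[1] = 3
    Update dist[3] = 4
    Update dist[5] = 3
  Visit vertex 1 (distance=3)
    Update dist[6] = 4

Step 3: Shortest path: 2 -> 1
Total weight: 3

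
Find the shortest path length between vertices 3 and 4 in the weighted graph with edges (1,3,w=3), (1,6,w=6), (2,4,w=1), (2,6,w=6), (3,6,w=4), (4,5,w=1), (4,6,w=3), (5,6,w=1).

Step 1: Build adjacency list with weights:
  1: 3(w=3), 6(w=6)
  2: 4(w=1), 6(w=6)
  3: 1(w=3), 6(w=4)
  4: 2(w=1), 5(w=1), 6(w=3)
  5: 4(w=1), 6(w=1)
  6: 1(w=6), 2(w=6), 3(w=4), 4(w=3), 5(w=1)

Step 2: Apply Dijkstra's algorithm from vertex 3:
  Visit vertex 3 (distance=0)
    Update dist[1] = 3
    Update dist[6] = 4
  Visit vertex 1 (distance=3)
  Visit vertex 6 (distance=4)
    Update dist[2] = 10
    Update dist[4] = 7
    Update dist[5] = 5
  Visit vertex 5 (distance=5)
    Update dist[4] = 6
  Visit vertex 4 (distance=6)
    Update dist[2] = 7

Step 3: Shortest path: 3 -> 6 -> 5 -> 4
Total weight: 4 + 1 + 1 = 6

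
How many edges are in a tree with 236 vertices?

A tree on n vertices always has exactly n - 1 edges.
For n = 236: edges = 236 - 1 = 235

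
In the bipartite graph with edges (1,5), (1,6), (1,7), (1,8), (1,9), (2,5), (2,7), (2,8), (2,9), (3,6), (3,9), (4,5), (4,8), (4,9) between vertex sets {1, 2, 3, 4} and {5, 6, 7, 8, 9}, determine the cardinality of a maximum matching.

Step 1: List the neighbors of each left vertex:
  1: 5, 6, 7, 8, 9
  2: 5, 7, 8, 9
  3: 6, 9
  4: 5, 8, 9

Step 2: Greedily match left vertices, then look for augmenting paths:
  Match 1 -- 5
  Match 2 -- 7
  Match 3 -- 6
  Match 4 -- 8
  No augmenting path remains.

Step 3: Verify this is maximum:
  Matching size 4 = min(|L|, |R|) = min(4, 5), which is an upper bound, so this matching is maximum.

Maximum matching: {(1,5), (2,7), (3,6), (4,8)}
Size: 4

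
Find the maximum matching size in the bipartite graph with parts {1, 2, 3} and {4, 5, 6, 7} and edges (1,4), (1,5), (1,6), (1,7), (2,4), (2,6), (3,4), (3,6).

Step 1: List the neighbors of each left vertex:
  1: 4, 5, 6, 7
  2: 4, 6
  3: 4, 6

Step 2: Greedily match left vertices, then look for augmenting paths:
  Match 1 -- 5
  Match 2 -- 6
  Match 3 -- 4
  No augmenting path remains.

Step 3: Verify this is maximum:
  Matching size 3 = min(|L|, |R|) = min(3, 4), which is an upper bound, so this matching is maximum.

Maximum matching: {(1,5), (2,6), (3,4)}
Size: 3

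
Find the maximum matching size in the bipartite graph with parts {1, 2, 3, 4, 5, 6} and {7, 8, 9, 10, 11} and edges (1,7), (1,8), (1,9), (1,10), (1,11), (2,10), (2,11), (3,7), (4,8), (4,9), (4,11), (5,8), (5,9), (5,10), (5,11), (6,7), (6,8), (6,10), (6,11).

Step 1: List the neighbors of each left vertex:
  1: 7, 8, 9, 10, 11
  2: 10, 11
  3: 7
  4: 8, 9, 11
  5: 8, 9, 10, 11
  6: 7, 8, 10, 11

Step 2: Greedily match left vertices, then look for augmenting paths:
  Match 1 -- 7
  Match 2 -- 10
  Match 4 -- 8
  Match 5 -- 9
  Match 6 -- 11
  No augmenting path remains.

Step 3: Verify this is maximum:
  Matching size 5 = min(|L|, |R|) = min(6, 5), which is an upper bound, so this matching is maximum.

Maximum matching: {(1,7), (2,10), (4,8), (5,9), (6,11)}
Size: 5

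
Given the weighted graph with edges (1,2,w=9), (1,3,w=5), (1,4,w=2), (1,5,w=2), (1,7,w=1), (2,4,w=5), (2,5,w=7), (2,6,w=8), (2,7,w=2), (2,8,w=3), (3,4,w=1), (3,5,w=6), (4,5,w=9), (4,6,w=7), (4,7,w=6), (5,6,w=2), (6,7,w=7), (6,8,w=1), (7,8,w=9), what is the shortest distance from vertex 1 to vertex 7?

Step 1: Build adjacency list with weights:
  1: 2(w=9), 3(w=5), 4(w=2), 5(w=2), 7(w=1)
  2: 1(w=9), 4(w=5), 5(w=7), 6(w=8), 7(w=2), 8(w=3)
  3: 1(w=5), 4(w=1), 5(w=6)
  4: 1(w=2), 2(w=5), 3(w=1), 5(w=9), 6(w=7), 7(w=6)
  5: 1(w=2), 2(w=7), 3(w=6), 4(w=9), 6(w=2)
  6: 2(w=8), 4(w=7), 5(w=2), 7(w=7), 8(w=1)
  7: 1(w=1), 2(w=2), 4(w=6), 6(w=7), 8(w=9)
  8: 2(w=3), 6(w=1), 7(w=9)

Step 2: Apply Dijkstra's algorithm from vertex 1:
  Visit vertex 1 (distance=0)
    Update dist[2] = 9
    Update dist[3] = 5
    Update dist[4] = 2
    Update dist[5] = 2
    Update dist[7] = 1
  Visit vertex 7 (distance=1)
    Update dist[2] = 3
    Update dist[6] = 8
    Update dist[8] = 10

Step 3: Shortest path: 1 -> 7
Total weight: 1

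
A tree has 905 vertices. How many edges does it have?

A tree on n vertices always has exactly n - 1 edges.
For n = 905: edges = 905 - 1 = 904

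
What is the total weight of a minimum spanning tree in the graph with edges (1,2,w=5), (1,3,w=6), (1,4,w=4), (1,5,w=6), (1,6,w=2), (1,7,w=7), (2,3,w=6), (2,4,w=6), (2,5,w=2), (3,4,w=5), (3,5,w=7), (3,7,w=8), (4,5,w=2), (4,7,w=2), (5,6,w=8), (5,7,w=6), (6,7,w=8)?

Apply Kruskal's algorithm (sort edges by weight, add if no cycle):

Sorted edges by weight:
  (1,6) w=2
  (2,5) w=2
  (4,5) w=2
  (4,7) w=2
  (1,4) w=4
  (1,2) w=5
  (3,4) w=5
  (1,3) w=6
  (1,5) w=6
  (2,3) w=6
  (2,4) w=6
  (5,7) w=6
  (1,7) w=7
  (3,5) w=7
  (3,7) w=8
  (5,6) w=8
  (6,7) w=8

Add edge (1,6) w=2 -- no cycle. Running total: 2
Add edge (2,5) w=2 -- no cycle. Running total: 4
Add edge (4,5) w=2 -- no cycle. Running total: 6
Add edge (4,7) w=2 -- no cycle. Running total: 8
Add edge (1,4) w=4 -- no cycle. Running total: 12
Skip edge (1,2) w=5 -- would create cycle
Add edge (3,4) w=5 -- no cycle. Running total: 17

MST edges: (1,6,w=2), (2,5,w=2), (4,5,w=2), (4,7,w=2), (1,4,w=4), (3,4,w=5)
Total MST weight: 2 + 2 + 2 + 2 + 4 + 5 = 17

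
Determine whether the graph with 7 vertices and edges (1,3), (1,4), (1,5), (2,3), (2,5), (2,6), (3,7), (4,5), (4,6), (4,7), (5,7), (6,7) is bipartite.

Step 1: Attempt 2-coloring using BFS:
  Start at vertex 1, assign color 0
  Color vertex 3 with color 1 (neighbor of 1)
  Color vertex 4 with color 1 (neighbor of 1)
  Color vertex 5 with color 1 (neighbor of 1)
  Color vertex 2 with color 0 (neighbor of 3)
  Color vertex 7 with color 0 (neighbor of 3)

Step 2: Conflict found! Vertices 4 and 5 are adjacent but have the same color.
This means the graph contains an odd cycle.

The graph is NOT bipartite.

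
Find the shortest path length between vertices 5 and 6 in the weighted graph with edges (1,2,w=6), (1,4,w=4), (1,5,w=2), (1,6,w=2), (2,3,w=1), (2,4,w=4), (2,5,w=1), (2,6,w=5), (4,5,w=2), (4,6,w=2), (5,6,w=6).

Step 1: Build adjacency list with weights:
  1: 2(w=6), 4(w=4), 5(w=2), 6(w=2)
  2: 1(w=6), 3(w=1), 4(w=4), 5(w=1), 6(w=5)
  3: 2(w=1)
  4: 1(w=4), 2(w=4), 5(w=2), 6(w=2)
  5: 1(w=2), 2(w=1), 4(w=2), 6(w=6)
  6: 1(w=2), 2(w=5), 4(w=2), 5(w=6)

Step 2: Apply Dijkstra's algorithm from vertex 5:
  Visit vertex 5 (distance=0)
    Update dist[1] = 2
    Update dist[2] = 1
    Update dist[4] = 2
    Update dist[6] = 6
  Visit vertex 2 (distance=1)
    Update dist[3] = 2
  Visit vertex 1 (distance=2)
    Update dist[6] = 4
  Visit vertex 3 (distance=2)
  Visit vertex 4 (distance=2)
  Visit vertex 6 (distance=4)

Step 3: Shortest path: 5 -> 4 -> 6
Total weight: 2 + 2 = 4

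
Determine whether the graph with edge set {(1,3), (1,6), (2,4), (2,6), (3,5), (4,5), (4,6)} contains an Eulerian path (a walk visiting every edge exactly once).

Step 1: Find the degree of each vertex:
  deg(1) = 2
  deg(2) = 2
  deg(3) = 2
  deg(4) = 3
  deg(5) = 2
  deg(6) = 3

Step 2: Count vertices with odd degree:
  Odd-degree vertices: 4, 6 (2 total)

Step 3: Apply Euler's theorem:
  - Eulerian circuit exists iff graph is connected and all vertices have even degree
  - Eulerian path exists iff graph is connected and has 0 or 2 odd-degree vertices

Graph is connected with exactly 2 odd-degree vertices (4, 6).
Eulerian path exists (starting and ending at the odd-degree vertices), but no Eulerian circuit.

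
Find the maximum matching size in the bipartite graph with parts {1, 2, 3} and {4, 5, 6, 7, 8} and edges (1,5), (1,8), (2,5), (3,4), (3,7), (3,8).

Step 1: List the neighbors of each left vertex:
  1: 5, 8
  2: 5
  3: 4, 7, 8

Step 2: Greedily match left vertices, then look for augmenting paths:
  Match 1 -- 8
  Match 2 -- 5
  Match 3 -- 4
  No augmenting path remains.

Step 3: Verify this is maximum:
  Matching size 3 = min(|L|, |R|) = min(3, 5), which is an upper bound, so this matching is maximum.

Maximum matching: {(1,8), (2,5), (3,4)}
Size: 3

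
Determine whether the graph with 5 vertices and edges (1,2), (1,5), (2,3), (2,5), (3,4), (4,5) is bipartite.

Step 1: Attempt 2-coloring using BFS:
  Start at vertex 1, assign color 0
  Color vertex 2 with color 1 (neighbor of 1)
  Color vertex 5 with color 1 (neighbor of 1)
  Color vertex 3 with color 0 (neighbor of 2)

Step 2: Conflict found! Vertices 2 and 5 are adjacent but have the same color.
This means the graph contains an odd cycle.

The graph is NOT bipartite.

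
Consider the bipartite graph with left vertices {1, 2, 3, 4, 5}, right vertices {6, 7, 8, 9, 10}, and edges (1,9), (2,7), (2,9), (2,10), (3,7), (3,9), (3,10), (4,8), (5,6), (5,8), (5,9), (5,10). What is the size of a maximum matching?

Step 1: List the neighbors of each left vertex:
  1: 9
  2: 7, 9, 10
  3: 7, 9, 10
  4: 8
  5: 6, 8, 9, 10

Step 2: Greedily match left vertices, then look for augmenting paths:
  Match 1 -- 9
  Match 2 -- 7
  Match 3 -- 10
  Match 4 -- 8
  Match 5 -- 6
  No augmenting path remains.

Step 3: Verify this is maximum:
  Matching size 5 = min(|L|, |R|) = min(5, 5), which is an upper bound, so this matching is maximum.

Maximum matching: {(1,9), (2,7), (3,10), (4,8), (5,6)}
Size: 5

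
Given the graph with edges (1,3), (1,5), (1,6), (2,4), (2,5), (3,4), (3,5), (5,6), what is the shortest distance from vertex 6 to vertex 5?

Step 1: Build adjacency list:
  1: 3, 5, 6
  2: 4, 5
  3: 1, 4, 5
  4: 2, 3
  5: 1, 2, 3, 6
  6: 1, 5

Step 2: BFS from vertex 6 to find shortest path to 5:
  vertex 1 reached at distance 1
  vertex 5 reached at distance 1

Step 3: Shortest path: 6 -> 5
Path length: 1 edge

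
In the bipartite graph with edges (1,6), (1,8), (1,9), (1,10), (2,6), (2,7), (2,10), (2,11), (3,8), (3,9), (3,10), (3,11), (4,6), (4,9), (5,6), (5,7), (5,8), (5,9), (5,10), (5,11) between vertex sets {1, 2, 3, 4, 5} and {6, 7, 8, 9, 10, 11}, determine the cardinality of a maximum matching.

Step 1: List the neighbors of each left vertex:
  1: 6, 8, 9, 10
  2: 6, 7, 10, 11
  3: 8, 9, 10, 11
  4: 6, 9
  5: 6, 7, 8, 9, 10, 11

Step 2: Greedily match left vertices, then look for augmenting paths:
  Match 1 -- 6
  Match 2 -- 7
  Match 3 -- 8
  Match 4 -- 9
  Match 5 -- 10
  No augmenting path remains.

Step 3: Verify this is maximum:
  Matching size 5 = min(|L|, |R|) = min(5, 6), which is an upper bound, so this matching is maximum.

Maximum matching: {(1,6), (2,7), (3,8), (4,9), (5,10)}
Size: 5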